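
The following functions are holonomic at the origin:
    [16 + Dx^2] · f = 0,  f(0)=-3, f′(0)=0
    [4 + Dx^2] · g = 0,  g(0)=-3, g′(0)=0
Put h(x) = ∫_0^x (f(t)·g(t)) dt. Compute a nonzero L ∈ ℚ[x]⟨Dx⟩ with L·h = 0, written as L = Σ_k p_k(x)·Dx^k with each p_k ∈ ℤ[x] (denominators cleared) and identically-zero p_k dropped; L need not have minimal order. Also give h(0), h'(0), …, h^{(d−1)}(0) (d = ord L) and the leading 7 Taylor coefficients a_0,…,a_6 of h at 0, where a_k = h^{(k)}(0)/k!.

L = 144·Dx + 40·Dx^3 + Dx^5  (order 5).
h: a_k = 0, 9, 0, -30, 0, 246/5, 0, …
ICs: h(0) = 0, h′(0) = 9, h′′(0) = 0, h′′′(0) = -180, h′′′′(0) = 0.

f: a_k = -3, 0, 24, 0, -32, 0, 256/15, …
g: a_k = -3, 0, 6, 0, -2, 0, 4/15, …
L₀ := L_f ⊗_s L_g (sym. prod.), ord ≤ 4.
∫: right-multiply L₀ by Dx.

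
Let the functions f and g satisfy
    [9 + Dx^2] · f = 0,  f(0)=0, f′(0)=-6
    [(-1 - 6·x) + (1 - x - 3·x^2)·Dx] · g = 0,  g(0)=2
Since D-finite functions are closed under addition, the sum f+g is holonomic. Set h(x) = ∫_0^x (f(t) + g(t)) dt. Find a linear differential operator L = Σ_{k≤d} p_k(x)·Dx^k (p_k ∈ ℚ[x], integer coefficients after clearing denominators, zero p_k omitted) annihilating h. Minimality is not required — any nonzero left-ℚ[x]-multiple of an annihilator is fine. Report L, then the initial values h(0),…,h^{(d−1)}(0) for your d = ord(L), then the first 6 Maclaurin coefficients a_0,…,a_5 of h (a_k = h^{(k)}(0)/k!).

L = (-459 - 2916·x - 1539·x^2 - 3888·x^3 - 3645·x^4 - 4374·x^5)·Dx + (153 - 153·x - 378·x^2 + 405·x^3 - 2187·x^5 - 2187·x^6)·Dx^2 + (-51 - 324·x - 171·x^2 - 432·x^3 - 405·x^4 - 486·x^5)·Dx^3 + (17 - 17·x - 42·x^2 + 45·x^3 - 243·x^5 - 243·x^6)·Dx^4  (order 4).
h: a_k = 0, 2, -2, 8/3, 23/4, 38/5, …
ICs: h(0) = 0, h′(0) = 2, h′′(0) = -4, h′′′(0) = 16.

f: a_k = 0, -6, 0, 9, 0, -81/20, …
g: a_k = 2, 2, 8, 14, 38, 80, …
L₀ := lclm(L_f,L_g); ord L₀ ≤ 2+1.
Integrate: L := L₀·Dx.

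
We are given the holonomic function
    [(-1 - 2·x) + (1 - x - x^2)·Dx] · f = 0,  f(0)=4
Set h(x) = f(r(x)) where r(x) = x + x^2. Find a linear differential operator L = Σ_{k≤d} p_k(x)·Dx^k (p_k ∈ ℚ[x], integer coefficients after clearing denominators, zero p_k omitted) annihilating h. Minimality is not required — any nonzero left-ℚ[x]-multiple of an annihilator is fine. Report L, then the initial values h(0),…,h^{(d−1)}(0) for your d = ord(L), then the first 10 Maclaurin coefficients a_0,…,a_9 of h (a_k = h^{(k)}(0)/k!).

L = (1 + 4·x + 6·x^2 + 4·x^3) + (-1 + x + 2·x^2 + 2·x^3 + x^4)·Dx  (order 1).
h: a_k = 4, 4, 12, 28, 64, 148, 344, 796, 1844, 4272, …
ICs: h(0) = 4.

f: a_k = 4, 4, 8, 12, 20, 32, 52, 84, 136, 220, …
h₀=f(r): pull back L_f along r ⇒ L₀.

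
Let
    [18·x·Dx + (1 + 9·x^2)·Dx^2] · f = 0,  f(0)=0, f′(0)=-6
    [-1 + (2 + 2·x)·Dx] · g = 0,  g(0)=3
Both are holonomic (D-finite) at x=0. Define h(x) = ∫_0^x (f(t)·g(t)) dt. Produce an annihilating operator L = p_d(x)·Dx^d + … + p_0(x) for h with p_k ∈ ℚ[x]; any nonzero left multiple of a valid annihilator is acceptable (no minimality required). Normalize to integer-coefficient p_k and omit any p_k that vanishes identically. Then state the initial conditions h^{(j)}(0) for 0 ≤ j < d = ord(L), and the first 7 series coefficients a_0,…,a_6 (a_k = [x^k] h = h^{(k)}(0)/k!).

f: a_k = 0, -6, 0, 18, 0, -486/5, 0, …
g: a_k = 3, 3/2, -3/8, 3/16, -15/128, 21/256, -63/1024, …
L₀ := L_f ⊗_s L_g (sym. prod.), ord ≤ 2.
h=∫₀ˣh₀: take L = L₀·Dx.
L = (3 - 36·x - 9·x^2)·Dx + (-4 + 68·x + 108·x^2 + 36·x^3)·Dx^2 + (4 + 8·x + 40·x^2 + 72·x^3 + 36·x^4)·Dx^3  (order 3).
h: a_k = 0, 0, -9, -3, 225/16, 207/40, -31749/640, …
ICs: h(0) = 0, h′(0) = 0, h′′(0) = -18.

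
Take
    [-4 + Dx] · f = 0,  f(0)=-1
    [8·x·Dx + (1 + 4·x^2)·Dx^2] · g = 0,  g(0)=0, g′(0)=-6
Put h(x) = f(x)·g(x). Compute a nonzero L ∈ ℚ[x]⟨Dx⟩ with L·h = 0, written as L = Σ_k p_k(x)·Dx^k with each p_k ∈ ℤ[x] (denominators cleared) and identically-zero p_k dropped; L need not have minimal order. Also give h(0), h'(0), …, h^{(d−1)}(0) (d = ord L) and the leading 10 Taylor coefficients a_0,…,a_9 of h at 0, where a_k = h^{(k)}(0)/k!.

L = (16 - 32·x + 64·x^2) + (-8 + 8·x - 32·x^2)·Dx + (1 + 4·x^2)·Dx^2  (order 2).
h: a_k = 0, 6, 24, 40, 32, 96/5, 128/3, 1664/35, -6656/105, -31232/315, …
ICs: h(0) = 0, h′(0) = 6.

f: a_k = -1, -4, -8, -32/3, -32/3, -128/15, -256/45, -1024/315, -512/315, -2048/2835, …
g: a_k = 0, -6, 0, 8, 0, -96/5, 0, 384/7, 0, -512/3, …
h₀=f·g: eliminate ⇒ L₀, order ≤ 1·2.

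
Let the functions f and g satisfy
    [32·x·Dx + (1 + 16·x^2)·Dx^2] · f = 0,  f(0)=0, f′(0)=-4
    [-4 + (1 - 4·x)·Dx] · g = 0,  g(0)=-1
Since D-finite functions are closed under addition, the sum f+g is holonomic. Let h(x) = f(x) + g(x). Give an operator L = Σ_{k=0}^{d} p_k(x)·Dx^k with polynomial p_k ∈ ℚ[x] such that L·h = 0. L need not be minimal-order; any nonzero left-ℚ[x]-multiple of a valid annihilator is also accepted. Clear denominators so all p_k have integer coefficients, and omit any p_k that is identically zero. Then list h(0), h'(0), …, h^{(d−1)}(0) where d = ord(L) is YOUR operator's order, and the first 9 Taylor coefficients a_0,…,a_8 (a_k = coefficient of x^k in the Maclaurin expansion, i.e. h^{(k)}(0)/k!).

f: a_k = 0, -4, 0, 64/3, 0, -1024/5, 0, 16384/7, 0, …
g: a_k = -1, -4, -16, -64, -256, -1024, -4096, -16384, -65536, …
f+g: L₀ = lclm(L_f,L_g), ord ≤ 2+1.
L = (32 - 512·x - 1536·x^2)·Dx + (-16 + 32·x - 256·x^2 - 1536·x^3)·Dx^2 + (1 - 256·x^4)·Dx^3  (order 3).
h: a_k = -1, -8, -16, -128/3, -256, -6144/5, -4096, -98304/7, -65536, …
ICs: h(0) = -1, h′(0) = -8, h′′(0) = -32.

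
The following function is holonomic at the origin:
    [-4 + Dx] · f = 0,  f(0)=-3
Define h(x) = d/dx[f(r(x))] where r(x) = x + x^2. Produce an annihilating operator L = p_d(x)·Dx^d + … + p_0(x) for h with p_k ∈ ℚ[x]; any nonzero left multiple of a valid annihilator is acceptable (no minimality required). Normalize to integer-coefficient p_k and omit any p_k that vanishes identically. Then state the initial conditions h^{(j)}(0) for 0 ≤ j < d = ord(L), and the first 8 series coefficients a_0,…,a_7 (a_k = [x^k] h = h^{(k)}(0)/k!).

f: a_k = -3, -12, -24, -32, -32, -128/5, -256/15, -1024/105, …
h₀=f(r): pull back L_f along r ⇒ L₀.
h=h₀': d/dx-closure on L₀ ⇒ L.
L = (6 + 16·x + 16·x^2) + (-1 - 2·x)·Dx  (order 1).
h: a_k = -12, -72, -240, -608, -1248, -11072/5, -52096/15, -34560/7, …
ICs: h(0) = -12.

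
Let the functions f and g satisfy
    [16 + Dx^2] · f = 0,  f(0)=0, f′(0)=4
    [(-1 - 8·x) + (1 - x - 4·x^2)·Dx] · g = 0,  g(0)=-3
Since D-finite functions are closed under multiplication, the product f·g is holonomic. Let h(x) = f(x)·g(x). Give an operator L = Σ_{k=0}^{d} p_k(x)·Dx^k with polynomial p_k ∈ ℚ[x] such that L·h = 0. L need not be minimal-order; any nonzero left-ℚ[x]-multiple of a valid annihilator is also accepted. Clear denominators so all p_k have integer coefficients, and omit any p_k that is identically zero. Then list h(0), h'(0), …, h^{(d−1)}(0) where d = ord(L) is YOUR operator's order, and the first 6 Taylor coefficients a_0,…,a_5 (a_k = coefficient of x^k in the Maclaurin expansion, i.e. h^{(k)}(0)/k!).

f: a_k = 0, 4, 0, -32/3, 0, 128/15, …
g: a_k = -3, -3, -15, -27, -87, -195, …
Sym-product of L_f,L_g gives L₀ (≤ ord 2).
L = (-8 + 16·x + 64·x^2) + (2 + 16·x)·Dx + (-1 + x + 4·x^2)·Dx^2  (order 2).
h: a_k = 0, -12, -12, -28, -76, -1068/5, …
ICs: h(0) = 0, h′(0) = -12.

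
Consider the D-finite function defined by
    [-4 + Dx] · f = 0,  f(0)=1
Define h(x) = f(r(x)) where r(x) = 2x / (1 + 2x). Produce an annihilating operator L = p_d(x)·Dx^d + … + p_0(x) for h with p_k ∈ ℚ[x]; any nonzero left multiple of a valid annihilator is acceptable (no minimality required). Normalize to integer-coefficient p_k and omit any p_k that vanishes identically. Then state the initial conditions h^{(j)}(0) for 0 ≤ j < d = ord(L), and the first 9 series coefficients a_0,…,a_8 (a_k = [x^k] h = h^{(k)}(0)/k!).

f: a_k = 1, 4, 8, 32/3, 32/3, 128/15, 256/45, 1024/315, 512/315, …
Substitute x→r, Dx→(1/r')Dx; clear ⇒ L₀.
L = -8 + (1 + 4·x + 4·x^2)·Dx  (order 1).
h: a_k = 1, 8, 16, -32/3, -64/3, 896/15, -2816/45, -8704/315, 80896/315, …
ICs: h(0) = 1.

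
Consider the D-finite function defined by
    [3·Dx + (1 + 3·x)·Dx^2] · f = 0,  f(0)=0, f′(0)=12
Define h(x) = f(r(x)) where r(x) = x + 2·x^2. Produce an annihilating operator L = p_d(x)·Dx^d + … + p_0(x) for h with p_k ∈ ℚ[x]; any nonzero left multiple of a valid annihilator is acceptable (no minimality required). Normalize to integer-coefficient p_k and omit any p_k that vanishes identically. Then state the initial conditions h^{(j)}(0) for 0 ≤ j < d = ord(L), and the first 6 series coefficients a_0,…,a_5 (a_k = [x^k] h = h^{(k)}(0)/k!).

L = (-1 + 12·x + 24·x^2)·Dx + (1 + 7·x + 18·x^2 + 24·x^3)·Dx^2  (order 2).
h: a_k = 0, 12, 6, -36, 63, -108/5, …
ICs: h(0) = 0, h′(0) = 12.

f: a_k = 0, 12, -18, 36, -81, 972/5, …
h₀=f(r): pull back L_f along r ⇒ L₀.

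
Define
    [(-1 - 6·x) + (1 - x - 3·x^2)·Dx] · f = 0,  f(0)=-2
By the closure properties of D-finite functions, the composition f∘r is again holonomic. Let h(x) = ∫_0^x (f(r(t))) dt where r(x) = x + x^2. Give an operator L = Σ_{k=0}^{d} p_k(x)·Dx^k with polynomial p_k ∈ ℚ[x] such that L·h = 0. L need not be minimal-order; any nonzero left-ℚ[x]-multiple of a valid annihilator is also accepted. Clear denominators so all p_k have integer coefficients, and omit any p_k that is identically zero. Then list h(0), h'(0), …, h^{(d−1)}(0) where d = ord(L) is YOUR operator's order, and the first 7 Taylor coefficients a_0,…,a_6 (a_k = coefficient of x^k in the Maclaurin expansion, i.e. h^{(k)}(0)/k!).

L = (1 + 8·x + 18·x^2 + 12·x^3)·Dx + (-1 + x + 4·x^2 + 6·x^3 + 3·x^4)·Dx^2  (order 2).
h: a_k = 0, -2, -1, -10/3, -15/2, -88/5, -137/3, …
ICs: h(0) = 0, h′(0) = -2.

f: a_k = -2, -2, -8, -14, -38, -80, -194, …
Change of var in L_f (x↦r) gives L₀.
h=∫₀ˣh₀: take L = L₀·Dx.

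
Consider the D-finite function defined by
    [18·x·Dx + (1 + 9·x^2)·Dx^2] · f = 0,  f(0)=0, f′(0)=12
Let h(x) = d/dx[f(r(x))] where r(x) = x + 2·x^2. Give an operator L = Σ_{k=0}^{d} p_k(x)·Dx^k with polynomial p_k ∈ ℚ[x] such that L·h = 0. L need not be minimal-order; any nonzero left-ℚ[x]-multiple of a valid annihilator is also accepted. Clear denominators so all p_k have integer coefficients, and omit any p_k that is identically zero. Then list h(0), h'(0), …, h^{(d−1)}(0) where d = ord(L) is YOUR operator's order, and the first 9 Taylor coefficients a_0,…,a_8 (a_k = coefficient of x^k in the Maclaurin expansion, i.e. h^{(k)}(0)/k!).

f: a_k = 0, 12, 0, -36, 0, 972/5, 0, -8748/7, 0, …
h₀=f(r): pull back L_f along r ⇒ L₀.
h=h₀': d/dx-closure on L₀ ⇒ L.
L = (-4 + 18·x + 144·x^2 + 432·x^3 + 432·x^4) + (1 + 4·x + 9·x^2 + 72·x^3 + 180·x^4 + 144·x^5)·Dx  (order 1).
h: a_k = 12, 48, -108, -864, -1188, 9936, 45684, -15552, -726084, …
ICs: h(0) = 12.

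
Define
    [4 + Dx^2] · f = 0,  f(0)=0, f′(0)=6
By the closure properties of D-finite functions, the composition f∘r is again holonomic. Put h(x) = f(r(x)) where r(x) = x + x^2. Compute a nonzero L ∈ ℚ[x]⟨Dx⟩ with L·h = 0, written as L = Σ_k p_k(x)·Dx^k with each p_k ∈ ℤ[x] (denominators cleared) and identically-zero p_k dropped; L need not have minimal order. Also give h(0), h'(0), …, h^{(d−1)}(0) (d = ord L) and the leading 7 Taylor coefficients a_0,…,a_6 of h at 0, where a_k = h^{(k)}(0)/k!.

f: a_k = 0, 6, 0, -4, 0, 4/5, 0, …
Change of var in L_f (x↦r) gives L₀.
L = (4 + 24·x + 48·x^2 + 32·x^3) - 2·Dx + (1 + 2·x)·Dx^2  (order 2).
h: a_k = 0, 6, 6, -4, -12, -56/5, 0, …
ICs: h(0) = 0, h′(0) = 6.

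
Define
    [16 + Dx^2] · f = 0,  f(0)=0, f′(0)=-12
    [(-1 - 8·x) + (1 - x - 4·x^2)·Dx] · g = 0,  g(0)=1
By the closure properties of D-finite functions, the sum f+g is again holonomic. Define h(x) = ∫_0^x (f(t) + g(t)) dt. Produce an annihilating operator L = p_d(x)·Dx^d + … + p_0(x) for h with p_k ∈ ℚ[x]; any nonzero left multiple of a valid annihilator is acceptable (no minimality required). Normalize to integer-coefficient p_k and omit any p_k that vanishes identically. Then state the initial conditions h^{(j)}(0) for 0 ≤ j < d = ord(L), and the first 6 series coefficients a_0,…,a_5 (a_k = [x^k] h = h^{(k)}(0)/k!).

L = (-560 - 4608·x - 1664·x^2 - 6144·x^3 - 10240·x^4 - 16384·x^5)·Dx + (208 - 272·x - 896·x^2 + 1408·x^3 + 1536·x^4 - 6144·x^5 - 8192·x^6)·Dx^2 + (-35 - 288·x - 104·x^2 - 384·x^3 - 640·x^4 - 1024·x^5)·Dx^3 + (13 - 17·x - 56·x^2 + 88·x^3 + 96·x^4 - 384·x^5 - 512·x^6)·Dx^4  (order 4).
h: a_k = 0, 1, -11/2, 5/3, 41/4, 29/5, …
ICs: h(0) = 0, h′(0) = 1, h′′(0) = -11, h′′′(0) = 10.

f: a_k = 0, -12, 0, 32, 0, -128/5, …
g: a_k = 1, 1, 5, 9, 29, 65, …
L₀ := lclm(L_f,L_g); ord L₀ ≤ 2+1.
h=∫h₀ ⇒ L = L₀·Dx.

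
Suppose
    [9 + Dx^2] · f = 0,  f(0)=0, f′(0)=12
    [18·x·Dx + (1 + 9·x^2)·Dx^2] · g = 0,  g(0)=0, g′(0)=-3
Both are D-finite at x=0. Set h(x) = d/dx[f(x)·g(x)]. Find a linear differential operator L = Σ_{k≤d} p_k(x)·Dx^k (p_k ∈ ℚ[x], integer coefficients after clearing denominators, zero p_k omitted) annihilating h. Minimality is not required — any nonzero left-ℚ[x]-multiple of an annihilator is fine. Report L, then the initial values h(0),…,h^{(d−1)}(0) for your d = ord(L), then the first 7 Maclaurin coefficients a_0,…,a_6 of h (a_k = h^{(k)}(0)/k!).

L = (8910 + 214326·x^2 + 3024621·x^4 + 5668704·x^6 + 6377292·x^8 + 9565938·x^10 + 43046721·x^12) + (5508·x + 207036·x^3 + 1837080·x^5 + 4723920·x^7 + 10628820·x^9 + 19131876·x^11)·Dx + (1080 + 27540·x^2 + 389286·x^4 + 971028·x^6 + 1889568·x^8 + 4251528·x^10 + 9565938·x^12)·Dx^2 + (612·x + 23004·x^3 + 204120·x^5 + 524880·x^7 + 1180980·x^9 + 2125764·x^11)·Dx^3 + (10 + 414·x^2 + 5913·x^4 + 37908·x^6 + 131220·x^8 + 354294·x^10 + 531441·x^12)·Dx^4  (order 4).
h: a_k = 0, -72, 0, 648, 0, -4617, 0, …
ICs: h(0) = 0, h′(0) = -72, h′′(0) = 0, h′′′(0) = 3888.

f: a_k = 0, 12, 0, -18, 0, 81/10, 0, …
g: a_k = 0, -3, 0, 9, 0, -243/5, 0, …
Sym-product of L_f,L_g gives L₀ (≤ ord 4).
Derive L from L₀ (diff closure).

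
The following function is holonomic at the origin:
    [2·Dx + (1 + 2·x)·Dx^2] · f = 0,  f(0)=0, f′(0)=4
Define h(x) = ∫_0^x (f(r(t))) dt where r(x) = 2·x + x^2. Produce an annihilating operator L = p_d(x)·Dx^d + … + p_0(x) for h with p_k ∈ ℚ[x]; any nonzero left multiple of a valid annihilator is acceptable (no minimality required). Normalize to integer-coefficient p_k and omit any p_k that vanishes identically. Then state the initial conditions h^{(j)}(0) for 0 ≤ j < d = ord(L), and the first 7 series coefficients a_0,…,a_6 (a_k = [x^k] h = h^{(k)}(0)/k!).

L = (3 + 4·x + 2·x^2)·Dx^2 + (1 + 5·x + 6·x^2 + 2·x^3)·Dx^3  (order 3).
h: a_k = 0, 0, 4, -4, 20/3, -68/5, 464/15, …
ICs: h(0) = 0, h′(0) = 0, h′′(0) = 8.

f: a_k = 0, 4, -4, 16/3, -8, 64/5, -64/3, …
h₀=f(r): pull back L_f along r ⇒ L₀.
h=∫h₀ ⇒ L = L₀·Dx.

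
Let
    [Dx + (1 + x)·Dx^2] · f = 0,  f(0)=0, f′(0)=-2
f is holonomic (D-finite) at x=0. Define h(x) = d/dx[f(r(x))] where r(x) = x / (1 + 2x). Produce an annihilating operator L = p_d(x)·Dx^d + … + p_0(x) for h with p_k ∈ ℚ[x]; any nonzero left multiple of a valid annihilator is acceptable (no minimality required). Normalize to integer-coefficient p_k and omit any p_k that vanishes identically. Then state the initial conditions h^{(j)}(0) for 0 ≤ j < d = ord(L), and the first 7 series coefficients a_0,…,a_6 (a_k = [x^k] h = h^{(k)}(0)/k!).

L = (5 + 12·x) + (1 + 5·x + 6·x^2)·Dx  (order 1).
h: a_k = -2, 10, -38, 130, -422, 1330, -4118, …
ICs: h(0) = -2.

f: a_k = 0, -2, 1, -2/3, 1/2, -2/5, 1/3, …
h₀=f(r): pull back L_f along r ⇒ L₀.
Derive L from L₀ (diff closure).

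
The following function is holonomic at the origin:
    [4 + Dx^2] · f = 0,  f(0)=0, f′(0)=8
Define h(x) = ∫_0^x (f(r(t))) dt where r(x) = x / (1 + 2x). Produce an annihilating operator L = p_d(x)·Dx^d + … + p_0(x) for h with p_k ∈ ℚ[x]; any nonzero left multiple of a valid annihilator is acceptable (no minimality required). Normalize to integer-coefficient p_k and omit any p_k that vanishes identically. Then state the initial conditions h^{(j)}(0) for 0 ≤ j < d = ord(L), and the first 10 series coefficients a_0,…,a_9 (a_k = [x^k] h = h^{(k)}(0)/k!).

L = 4·Dx + (4 + 24·x + 48·x^2 + 32·x^3)·Dx^2 + (1 + 8·x + 24·x^2 + 32·x^3 + 16·x^4)·Dx^3  (order 3).
h: a_k = 0, 0, 4, -16/3, 20/3, -32/5, 8/45, 160/7, -27724/315, 101824/405, …
ICs: h(0) = 0, h′(0) = 0, h′′(0) = 8.

f: a_k = 0, 8, 0, -16/3, 0, 16/15, 0, -32/315, 0, 16/2835, …
f∘r: x↦r, Dx↦Dx/r' in L_f ⇒ L₀.
h=∫h₀ ⇒ L = L₀·Dx.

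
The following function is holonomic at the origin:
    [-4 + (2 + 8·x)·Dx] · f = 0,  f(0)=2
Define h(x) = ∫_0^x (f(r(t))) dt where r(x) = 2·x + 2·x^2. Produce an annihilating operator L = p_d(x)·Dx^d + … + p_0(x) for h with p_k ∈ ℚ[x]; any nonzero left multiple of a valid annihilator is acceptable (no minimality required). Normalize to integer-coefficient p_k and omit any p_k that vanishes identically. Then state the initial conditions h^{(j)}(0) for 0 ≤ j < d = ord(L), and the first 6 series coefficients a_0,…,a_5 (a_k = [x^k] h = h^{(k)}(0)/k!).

f: a_k = 2, 4, -4, 8, -20, 56, …
L₀ from L_f via x↦r, Dx↦r'^{-1}Dx.
h=∫h₀ ⇒ L = L₀·Dx.
L = (-4 - 8·x)·Dx + (1 + 8·x + 8·x^2)·Dx^2  (order 2).
h: a_k = 0, 2, 4, -8/3, 8, -144/5, …
ICs: h(0) = 0, h′(0) = 2.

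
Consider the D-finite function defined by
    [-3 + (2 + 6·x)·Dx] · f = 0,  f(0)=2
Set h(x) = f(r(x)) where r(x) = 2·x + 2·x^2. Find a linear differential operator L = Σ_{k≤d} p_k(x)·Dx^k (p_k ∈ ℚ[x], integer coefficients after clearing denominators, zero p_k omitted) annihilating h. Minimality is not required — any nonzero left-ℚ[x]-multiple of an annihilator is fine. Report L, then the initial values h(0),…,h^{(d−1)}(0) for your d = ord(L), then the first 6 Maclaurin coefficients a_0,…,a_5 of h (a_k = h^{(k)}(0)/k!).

L = (-3 - 6·x) + (1 + 6·x + 6·x^2)·Dx  (order 1).
h: a_k = 2, 6, -3, 9, -117/4, 405/4, …
ICs: h(0) = 2.

f: a_k = 2, 3, -9/4, 27/8, -405/64, 1701/128, …
Change of var in L_f (x↦r) gives L₀.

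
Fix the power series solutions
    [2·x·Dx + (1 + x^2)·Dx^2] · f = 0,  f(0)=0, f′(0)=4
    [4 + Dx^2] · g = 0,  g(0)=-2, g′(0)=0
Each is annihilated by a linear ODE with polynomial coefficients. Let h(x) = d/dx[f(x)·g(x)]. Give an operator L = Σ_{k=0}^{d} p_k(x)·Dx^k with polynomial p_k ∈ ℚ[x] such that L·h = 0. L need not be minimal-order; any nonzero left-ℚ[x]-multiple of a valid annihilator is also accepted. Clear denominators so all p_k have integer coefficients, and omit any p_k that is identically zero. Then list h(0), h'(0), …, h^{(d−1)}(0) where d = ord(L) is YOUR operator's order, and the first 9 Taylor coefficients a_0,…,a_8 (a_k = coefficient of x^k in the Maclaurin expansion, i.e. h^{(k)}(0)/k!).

f: a_k = 0, 4, 0, -4/3, 0, 4/5, 0, -4/7, 0, …
g: a_k = -2, 0, 4, 0, -4/3, 0, 8/45, 0, -4/315, …
h₀=f·g: eliminate ⇒ L₀, order ≤ 2·2.
Derive L from L₀ (diff closure).
L = (512 + 1824·x^2 + 2768·x^4 + 1920·x^6 + 912·x^8 + 320·x^10 + 64·x^12) + (248·x + 944·x^3 + 1240·x^5 + 800·x^7 + 320·x^9 + 64·x^11)·Dx + (168 + 652·x^2 + 1080·x^4 + 892·x^6 + 488·x^8 + 176·x^10 + 32·x^12)·Dx^2 + (62·x + 236·x^3 + 310·x^5 + 200·x^7 + 80·x^9 + 16·x^11)·Dx^3 + (10 + 49·x^2 + 97·x^4 + 103·x^6 + 65·x^8 + 24·x^10 + 4·x^12)·Dx^4  (order 4).
h: a_k = -8, 0, 56, 0, -184/3, 0, 2152/45, 0, -856/21, …
ICs: h(0) = -8, h′(0) = 0, h′′(0) = 112, h′′′(0) = 0.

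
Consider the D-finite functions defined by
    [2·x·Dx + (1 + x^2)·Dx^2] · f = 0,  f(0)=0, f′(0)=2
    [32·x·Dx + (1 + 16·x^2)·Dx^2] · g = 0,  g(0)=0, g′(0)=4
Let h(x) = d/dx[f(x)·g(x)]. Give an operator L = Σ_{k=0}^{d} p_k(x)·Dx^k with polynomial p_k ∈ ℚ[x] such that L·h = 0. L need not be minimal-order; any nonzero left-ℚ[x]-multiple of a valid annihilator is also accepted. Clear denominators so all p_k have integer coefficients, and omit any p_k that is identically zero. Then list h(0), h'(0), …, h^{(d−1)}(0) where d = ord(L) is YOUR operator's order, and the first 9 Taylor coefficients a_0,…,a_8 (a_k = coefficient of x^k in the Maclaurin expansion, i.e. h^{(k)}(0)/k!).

L = (-384·x - 10880·x^3 - 16384·x^5 + 34816·x^7 + 98304·x^9) + (-68 - 3916·x^2 - 19584·x^4 - 14336·x^6 + 121856·x^8 + 147456·x^10)·Dx + (-136·x - 2632·x^3 - 6528·x^5 + 16448·x^7 + 69632·x^9 + 49152·x^11)·Dx^2 + (-1 - 34·x^2 - 305·x^4 + 4880·x^8 + 8704·x^10 + 4096·x^12)·Dx^3  (order 3).
h: a_k = 0, 16, 0, -544/3, 0, 38288/15, 0, -4054976/105, 0, …
ICs: h(0) = 0, h′(0) = 16, h′′(0) = 0.

f: a_k = 0, 2, 0, -2/3, 0, 2/5, 0, -2/7, 0, …
g: a_k = 0, 4, 0, -64/3, 0, 1024/5, 0, -16384/7, 0, …
Sym-product of L_f,L_g gives L₀ (≤ ord 4).
h₀' ⇒ L via d/dx closure of L₀.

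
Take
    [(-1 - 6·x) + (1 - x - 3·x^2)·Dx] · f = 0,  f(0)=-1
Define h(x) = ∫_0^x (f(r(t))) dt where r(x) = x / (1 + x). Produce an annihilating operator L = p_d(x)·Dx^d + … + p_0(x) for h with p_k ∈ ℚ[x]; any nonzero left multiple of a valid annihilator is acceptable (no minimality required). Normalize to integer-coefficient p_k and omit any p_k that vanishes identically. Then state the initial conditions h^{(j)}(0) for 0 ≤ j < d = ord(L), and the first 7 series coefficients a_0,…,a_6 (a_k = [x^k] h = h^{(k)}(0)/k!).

L = (1 + 7·x)·Dx + (-1 - 2·x + 2·x^2 + 3·x^3)·Dx^2  (order 2).
h: a_k = 0, -1, -1/2, -1, 0, -9/5, 3/2, …
ICs: h(0) = 0, h′(0) = -1.

f: a_k = -1, -1, -4, -7, -19, -40, -97, …
h₀=f(r): pull back L_f along r ⇒ L₀.
∫: right-multiply L₀ by Dx.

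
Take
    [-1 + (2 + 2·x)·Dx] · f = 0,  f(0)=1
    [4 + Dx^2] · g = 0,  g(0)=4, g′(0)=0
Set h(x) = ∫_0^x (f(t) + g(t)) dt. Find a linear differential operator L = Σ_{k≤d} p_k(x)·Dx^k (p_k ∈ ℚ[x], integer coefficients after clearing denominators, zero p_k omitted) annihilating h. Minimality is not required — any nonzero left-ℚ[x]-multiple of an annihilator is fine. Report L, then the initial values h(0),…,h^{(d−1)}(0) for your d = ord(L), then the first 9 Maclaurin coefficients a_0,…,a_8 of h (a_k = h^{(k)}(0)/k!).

L = (-76 - 128·x - 64·x^2)·Dx + (120 + 376·x + 384·x^2 + 128·x^3)·Dx^2 + (-19 - 32·x - 16·x^2)·Dx^3 + (30 + 94·x + 96·x^2 + 32·x^3)·Dx^4  (order 4).
h: a_k = 0, 5, 1/4, -65/24, 1/64, 1009/1920, 7/1536, -17329/322560, 33/16384, …
ICs: h(0) = 0, h′(0) = 5, h′′(0) = 1/2, h′′′(0) = -65/4.

f: a_k = 1, 1/2, -1/8, 1/16, -5/128, 7/256, -21/1024, 33/2048, -429/32768, …
g: a_k = 4, 0, -8, 0, 8/3, 0, -16/45, 0, 8/315, …
L₀ := lclm(L_f,L_g); ord L₀ ≤ 1+2.
Integrate: L := L₀·Dx.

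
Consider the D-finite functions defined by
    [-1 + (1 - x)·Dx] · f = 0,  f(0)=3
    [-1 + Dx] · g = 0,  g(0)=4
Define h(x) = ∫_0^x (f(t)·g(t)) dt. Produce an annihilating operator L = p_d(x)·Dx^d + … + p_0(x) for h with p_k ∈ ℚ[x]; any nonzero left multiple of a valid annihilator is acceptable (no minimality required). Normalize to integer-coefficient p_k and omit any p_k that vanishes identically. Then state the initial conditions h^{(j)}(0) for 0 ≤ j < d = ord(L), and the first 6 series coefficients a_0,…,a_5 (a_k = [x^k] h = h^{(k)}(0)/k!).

f: a_k = 3, 3, 3, 3, 3, 3, …
g: a_k = 4, 4, 2, 2/3, 1/6, 1/30, …
h₀=f·g: eliminate ⇒ L₀, order ≤ 1·1.
h=∫₀ˣh₀: take L = L₀·Dx.
L = (2 - x)·Dx + (-1 + x)·Dx^2  (order 2).
h: a_k = 0, 12, 12, 10, 8, 13/2, …
ICs: h(0) = 0, h′(0) = 12.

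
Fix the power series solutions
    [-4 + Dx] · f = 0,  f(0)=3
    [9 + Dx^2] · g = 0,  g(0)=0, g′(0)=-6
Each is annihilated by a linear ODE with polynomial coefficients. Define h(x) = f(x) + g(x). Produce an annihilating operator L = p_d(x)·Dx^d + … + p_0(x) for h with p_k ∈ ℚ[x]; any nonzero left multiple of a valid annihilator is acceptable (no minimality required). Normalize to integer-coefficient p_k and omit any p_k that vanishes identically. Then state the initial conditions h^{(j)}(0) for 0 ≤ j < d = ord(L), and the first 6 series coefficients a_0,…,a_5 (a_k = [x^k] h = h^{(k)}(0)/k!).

L = -36 + 9·Dx - 4·Dx^2 + Dx^3  (order 3).
h: a_k = 3, 6, 24, 41, 32, 431/20, …
ICs: h(0) = 3, h′(0) = 6, h′′(0) = 48.

f: a_k = 3, 12, 24, 32, 32, 128/5, …
g: a_k = 0, -6, 0, 9, 0, -81/20, …
h₀=f+g: left-lcm gives L₀, ord ≤ 3.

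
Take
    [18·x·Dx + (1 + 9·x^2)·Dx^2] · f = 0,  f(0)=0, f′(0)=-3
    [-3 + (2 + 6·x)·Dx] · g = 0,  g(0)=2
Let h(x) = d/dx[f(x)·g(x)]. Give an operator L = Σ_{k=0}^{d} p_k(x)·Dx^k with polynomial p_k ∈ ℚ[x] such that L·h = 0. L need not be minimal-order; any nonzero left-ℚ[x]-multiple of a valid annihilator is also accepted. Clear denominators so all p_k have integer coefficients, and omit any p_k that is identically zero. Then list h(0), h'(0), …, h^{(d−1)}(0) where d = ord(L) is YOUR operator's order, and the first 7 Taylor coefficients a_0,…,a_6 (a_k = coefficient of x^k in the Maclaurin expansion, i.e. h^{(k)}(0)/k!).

f: a_k = 0, -3, 0, 9, 0, -243/5, 0, …
g: a_k = 2, 3, -9/4, 27/8, -405/64, 1701/128, -15309/512, …
Product ⇒ symmetric product L₀, ord ≤ 2.
Differentiate: ansatz ord ≤ ord L₀ ⇒ L.
L = (15 + 360·x + 54·x^2 - 1944·x^3 - 729·x^4) + (28 + 252·x + 648·x^2 - 1512·x^3 - 6804·x^4 - 2916·x^5)·Dx + (4 + 8·x - 36·x^2 - 144·x^3 - 756·x^4 - 1944·x^5 - 972·x^6)·Dx^2  (order 2).
h: a_k = -6, -18, 297/4, 135/2, -31509/64, -298161/320, 13743837/2560, …
ICs: h(0) = -6, h′(0) = -18.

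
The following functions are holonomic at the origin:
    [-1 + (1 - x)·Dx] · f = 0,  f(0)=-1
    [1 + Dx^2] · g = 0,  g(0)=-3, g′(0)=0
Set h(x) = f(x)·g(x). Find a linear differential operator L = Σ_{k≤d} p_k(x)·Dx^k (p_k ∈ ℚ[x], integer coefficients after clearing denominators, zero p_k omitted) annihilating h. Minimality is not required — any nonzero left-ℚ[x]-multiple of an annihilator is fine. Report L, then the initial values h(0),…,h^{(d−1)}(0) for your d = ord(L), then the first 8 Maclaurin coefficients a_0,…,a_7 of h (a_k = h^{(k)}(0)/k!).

L = (-1 + x) + 2·Dx + (-1 + x)·Dx^2  (order 2).
h: a_k = 3, 3, 3/2, 3/2, 13/8, 13/8, 389/240, 389/240, …
ICs: h(0) = 3, h′(0) = 3.

f: a_k = -1, -1, -1, -1, -1, -1, -1, -1, …
g: a_k = -3, 0, 3/2, 0, -1/8, 0, 1/240, 0, …
f·g: L₀ = L_f ⊗_s L_g, ord ≤ 1·2.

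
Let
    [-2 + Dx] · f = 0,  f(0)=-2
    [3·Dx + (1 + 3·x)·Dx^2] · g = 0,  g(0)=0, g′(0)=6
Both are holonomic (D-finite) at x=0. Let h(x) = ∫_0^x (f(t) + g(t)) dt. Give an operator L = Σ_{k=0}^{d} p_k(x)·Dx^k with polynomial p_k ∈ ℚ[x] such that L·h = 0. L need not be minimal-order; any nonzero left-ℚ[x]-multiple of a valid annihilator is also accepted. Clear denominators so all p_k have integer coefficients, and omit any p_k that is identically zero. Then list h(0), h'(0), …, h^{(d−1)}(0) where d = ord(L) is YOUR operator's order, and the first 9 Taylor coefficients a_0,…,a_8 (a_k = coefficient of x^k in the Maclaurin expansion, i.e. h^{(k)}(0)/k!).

f: a_k = -2, -4, -4, -8/3, -4/3, -8/15, -8/45, -16/315, -4/315, …
g: a_k = 0, 6, -9, 18, -81/2, 486/5, -243, 4374/7, -6561/4, …
Sum ⇒ L₀ = lclm(L_f,L_g) in ℚ(x)⟨Dx⟩.
h=∫₀ˣh₀: take L = L₀·Dx.
L = (-48 - 36·x)·Dx^2 + (14 - 24·x - 36·x^2)·Dx^3 + (5 + 21·x + 18·x^2)·Dx^4  (order 4).
h: a_k = 0, -2, 1, -13/3, 23/6, -251/30, 145/9, -10943/315, 98407/1260, …
ICs: h(0) = 0, h′(0) = -2, h′′(0) = 2, h′′′(0) = -26.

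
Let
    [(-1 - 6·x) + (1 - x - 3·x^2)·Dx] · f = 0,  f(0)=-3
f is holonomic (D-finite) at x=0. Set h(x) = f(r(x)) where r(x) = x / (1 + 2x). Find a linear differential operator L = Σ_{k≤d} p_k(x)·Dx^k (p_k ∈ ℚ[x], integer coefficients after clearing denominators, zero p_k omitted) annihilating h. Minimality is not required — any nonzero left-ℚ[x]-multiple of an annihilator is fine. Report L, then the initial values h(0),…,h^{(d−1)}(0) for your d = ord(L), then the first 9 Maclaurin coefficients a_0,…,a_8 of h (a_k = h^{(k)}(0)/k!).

L = (1 + 8·x) + (-1 - 5·x - 5·x^2 + 2·x^3)·Dx  (order 1).
h: a_k = -3, -3, -6, 15, -51, 168, -555, 1833, -6054, …
ICs: h(0) = -3.

f: a_k = -3, -3, -12, -21, -57, -120, -291, -651, -1524, …
L₀ from L_f via x↦r, Dx↦r'^{-1}Dx.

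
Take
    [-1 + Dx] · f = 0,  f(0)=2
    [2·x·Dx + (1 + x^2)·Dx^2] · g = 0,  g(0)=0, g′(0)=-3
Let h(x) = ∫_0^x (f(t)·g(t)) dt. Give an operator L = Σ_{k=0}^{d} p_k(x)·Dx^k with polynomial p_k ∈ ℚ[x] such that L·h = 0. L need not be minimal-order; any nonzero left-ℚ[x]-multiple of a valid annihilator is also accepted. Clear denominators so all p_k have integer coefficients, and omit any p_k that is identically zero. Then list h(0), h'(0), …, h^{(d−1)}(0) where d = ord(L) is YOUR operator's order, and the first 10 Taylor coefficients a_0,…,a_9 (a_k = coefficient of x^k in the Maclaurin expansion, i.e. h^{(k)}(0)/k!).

L = (1 - 2·x + x^2)·Dx + (-2 + 2·x - 2·x^2)·Dx^2 + (1 + x^2)·Dx^3  (order 3).
h: a_k = 0, 0, -3, -2, -1/4, 1/5, -3/40, -11/84, 93/2240, 113/1512, …
ICs: h(0) = 0, h′(0) = 0, h′′(0) = -6.

f: a_k = 2, 2, 1, 1/3, 1/12, 1/60, 1/360, 1/2520, 1/20160, 1/181440, …
g: a_k = 0, -3, 0, 1, 0, -3/5, 0, 3/7, 0, -1/3, …
L₀ := L_f ⊗_s L_g (sym. prod.), ord ≤ 2.
h=∫₀ˣh₀: take L = L₀·Dx.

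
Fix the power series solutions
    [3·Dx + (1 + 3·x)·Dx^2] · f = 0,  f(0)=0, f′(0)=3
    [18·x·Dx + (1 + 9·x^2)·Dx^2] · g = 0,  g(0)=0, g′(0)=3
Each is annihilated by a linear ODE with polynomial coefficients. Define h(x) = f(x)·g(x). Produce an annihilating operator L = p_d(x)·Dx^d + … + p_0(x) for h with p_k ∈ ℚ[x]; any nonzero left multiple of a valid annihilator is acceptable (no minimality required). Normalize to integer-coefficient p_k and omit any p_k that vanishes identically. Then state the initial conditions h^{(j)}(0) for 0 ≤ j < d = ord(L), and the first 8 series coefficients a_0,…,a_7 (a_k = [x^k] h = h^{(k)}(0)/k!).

f: a_k = 0, 3, -9/2, 9, -81/4, 243/5, -243/2, 2187/7, …
g: a_k = 0, 3, 0, -9, 0, 243/5, 0, -2187/7, …
f·g: L₀ = L_f ⊗_s L_g, ord ≤ 2·2.
L = (648 + 3564·x + 19440·x^2 + 113724·x^3 + 262440·x^4 + 341172·x^5 + 236196·x^7)·Dx + (162 + 3348·x + 24948·x^2 + 117612·x^3 + 396576·x^4 + 813564·x^5 + 918540·x^6 + 236196·x^7 + 826686·x^8)·Dx^2 + (36 + 576·x + 5184·x^2 + 25272·x^3 + 87480·x^4 + 227448·x^5 + 419904·x^6 + 472392·x^7 + 236196·x^8 + 472392·x^9)·Dx^3 + (5 + 54·x + 333·x^2 + 1512·x^3 + 5346·x^4 + 14580·x^5 + 30618·x^6 + 52488·x^7 + 59049·x^8 + 39366·x^9 + 59049·x^10)·Dx^4  (order 4).
h: a_k = 0, 0, 9, -27/2, 0, -81/4, 1053/5, -8019/20, …
ICs: h(0) = 0, h′(0) = 0, h′′(0) = 18, h′′′(0) = -81.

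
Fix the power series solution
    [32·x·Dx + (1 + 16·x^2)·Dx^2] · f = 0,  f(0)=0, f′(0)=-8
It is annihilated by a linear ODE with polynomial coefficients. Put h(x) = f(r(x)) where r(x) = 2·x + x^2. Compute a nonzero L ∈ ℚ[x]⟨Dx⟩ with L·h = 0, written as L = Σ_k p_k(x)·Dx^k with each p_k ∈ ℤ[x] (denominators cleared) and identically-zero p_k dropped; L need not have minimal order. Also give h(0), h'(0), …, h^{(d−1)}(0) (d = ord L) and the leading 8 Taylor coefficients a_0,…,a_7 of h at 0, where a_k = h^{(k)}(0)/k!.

f: a_k = 0, -8, 0, 128/3, 0, -2048/5, 0, 32768/7, …
f∘r: x↦r, Dx↦Dx/r' in L_f ⇒ L₀.
L = (-1 + 128·x + 256·x^2 + 192·x^3 + 48·x^4)·Dx + (1 + x + 64·x^2 + 128·x^3 + 80·x^4 + 16·x^5)·Dx^2  (order 2).
h: a_k = 0, -16, -8, 1024/3, 512, -64256/5, -98176/3, 3964928/7, …
ICs: h(0) = 0, h′(0) = -16.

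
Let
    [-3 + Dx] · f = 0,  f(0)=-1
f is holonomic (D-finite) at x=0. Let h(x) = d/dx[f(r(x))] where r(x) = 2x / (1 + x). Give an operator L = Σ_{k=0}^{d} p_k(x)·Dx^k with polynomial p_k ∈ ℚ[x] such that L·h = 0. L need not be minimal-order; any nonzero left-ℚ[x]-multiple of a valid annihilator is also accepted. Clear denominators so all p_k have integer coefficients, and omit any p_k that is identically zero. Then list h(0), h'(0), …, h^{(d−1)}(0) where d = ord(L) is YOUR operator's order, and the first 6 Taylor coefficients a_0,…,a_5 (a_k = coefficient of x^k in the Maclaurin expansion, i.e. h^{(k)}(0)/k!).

L = (4 - 2·x) + (-1 - 2·x - x^2)·Dx  (order 1).
h: a_k = -6, -24, -18, 24, 6, -144/5, …
ICs: h(0) = -6.

f: a_k = -1, -3, -9/2, -9/2, -27/8, -81/40, …
Substitute x→r, Dx→(1/r')Dx; clear ⇒ L₀.
h₀' ⇒ L via d/dx closure of L₀.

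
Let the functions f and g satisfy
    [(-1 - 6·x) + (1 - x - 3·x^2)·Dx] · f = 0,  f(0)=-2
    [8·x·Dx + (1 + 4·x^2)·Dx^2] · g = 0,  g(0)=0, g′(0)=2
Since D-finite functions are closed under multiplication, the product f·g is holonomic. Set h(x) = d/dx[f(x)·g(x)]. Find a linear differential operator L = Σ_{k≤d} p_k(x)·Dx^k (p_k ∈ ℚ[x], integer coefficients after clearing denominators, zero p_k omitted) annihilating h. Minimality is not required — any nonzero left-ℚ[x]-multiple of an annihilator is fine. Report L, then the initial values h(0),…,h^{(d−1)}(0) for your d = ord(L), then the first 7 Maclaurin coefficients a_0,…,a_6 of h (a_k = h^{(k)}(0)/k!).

L = (22 + 1032·x^2 + 1152·x^3 + 5184·x^4) + (13 + 86·x + 132·x^2 + 600·x^3 + 1152·x^4 + 3456·x^5)·Dx + (-3 - x - 35·x^2 + 44·x^3 + 16·x^4 + 192·x^5 + 432·x^6)·Dx^2  (order 2).
h: a_k = -4, -8, -32, -272/3, -1012/3, -4064/5, -31636/15, …
ICs: h(0) = -4, h′(0) = -8.

f: a_k = -2, -2, -8, -14, -38, -80, -194, …
g: a_k = 0, 2, 0, -8/3, 0, 32/5, 0, …
f·g: L₀ = L_f ⊗_s L_g, ord ≤ 1·2.
Derive L from L₀ (diff closure).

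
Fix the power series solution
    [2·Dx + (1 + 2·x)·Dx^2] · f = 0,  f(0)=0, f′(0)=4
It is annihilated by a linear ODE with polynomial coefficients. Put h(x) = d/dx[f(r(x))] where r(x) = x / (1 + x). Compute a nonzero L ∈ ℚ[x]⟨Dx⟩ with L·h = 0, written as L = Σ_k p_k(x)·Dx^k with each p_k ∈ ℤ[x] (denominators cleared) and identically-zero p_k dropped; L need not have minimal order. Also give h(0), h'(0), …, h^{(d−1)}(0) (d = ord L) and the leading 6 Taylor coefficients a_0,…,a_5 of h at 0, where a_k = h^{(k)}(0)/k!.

L = (4 + 6·x) + (1 + 4·x + 3·x^2)·Dx  (order 1).
h: a_k = 4, -16, 52, -160, 484, -1456, …
ICs: h(0) = 4.

f: a_k = 0, 4, -4, 16/3, -8, 64/5, …
Change of var in L_f (x↦r) gives L₀.
Differentiate: ansatz ord ≤ ord L₀ ⇒ L.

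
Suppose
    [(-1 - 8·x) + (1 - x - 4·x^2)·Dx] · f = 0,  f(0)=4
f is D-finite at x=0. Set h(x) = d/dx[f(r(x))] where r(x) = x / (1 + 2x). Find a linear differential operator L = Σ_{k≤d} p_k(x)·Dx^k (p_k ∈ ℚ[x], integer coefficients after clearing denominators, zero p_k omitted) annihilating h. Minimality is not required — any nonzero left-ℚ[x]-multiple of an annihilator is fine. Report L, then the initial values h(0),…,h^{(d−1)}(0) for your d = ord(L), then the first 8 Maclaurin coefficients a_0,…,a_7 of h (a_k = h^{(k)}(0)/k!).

f: a_k = 4, 4, 20, 36, 116, 260, 724, 1764, …
h₀=f(r): pull back L_f along r ⇒ L₀.
Differentiate: ansatz ord ≤ ord L₀ ⇒ L.
L = (6 + 12·x + 72·x^2 + 80·x^3) + (-1 - 15·x - 54·x^2 - 36·x^3 + 40·x^4)·Dx  (order 1).
h: a_k = 4, 24, -84, 432, -1900, 8136, -33796, 137568, …
ICs: h(0) = 4.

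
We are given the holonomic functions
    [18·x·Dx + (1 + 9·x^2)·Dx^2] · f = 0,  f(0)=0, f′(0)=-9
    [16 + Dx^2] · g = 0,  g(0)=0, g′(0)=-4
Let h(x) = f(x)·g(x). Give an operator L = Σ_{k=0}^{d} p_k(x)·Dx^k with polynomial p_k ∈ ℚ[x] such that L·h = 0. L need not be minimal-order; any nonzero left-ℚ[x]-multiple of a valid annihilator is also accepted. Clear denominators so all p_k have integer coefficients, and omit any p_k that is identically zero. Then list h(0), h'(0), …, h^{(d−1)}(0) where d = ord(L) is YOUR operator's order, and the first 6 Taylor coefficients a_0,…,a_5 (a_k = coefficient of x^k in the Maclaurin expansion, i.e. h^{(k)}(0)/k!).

f: a_k = 0, -9, 0, 27, 0, -729/5, …
g: a_k = 0, -4, 0, 32/3, 0, -128/15, …
h₀=f·g: eliminate ⇒ L₀, order ≤ 2·2.
L = (20800 + 494784·x^2 + 2923776·x^4 + 11943936·x^6 + 26873856·x^8) + (19584·x + 342144·x^3 + 2239488·x^5 + 6718464·x^7)·Dx + (1700 + 42732·x^2 + 318816·x^4 + 1492992·x^6 + 3359232·x^8)·Dx^2 + (1224·x + 21384·x^3 + 139968·x^5 + 419904·x^7)·Dx^3 + (25 + 738·x^2 + 8505·x^4 + 46656·x^6 + 104976·x^8)·Dx^4  (order 4).
h: a_k = 0, 0, 36, 0, -204, 0, …
ICs: h(0) = 0, h′(0) = 0, h′′(0) = 72, h′′′(0) = 0.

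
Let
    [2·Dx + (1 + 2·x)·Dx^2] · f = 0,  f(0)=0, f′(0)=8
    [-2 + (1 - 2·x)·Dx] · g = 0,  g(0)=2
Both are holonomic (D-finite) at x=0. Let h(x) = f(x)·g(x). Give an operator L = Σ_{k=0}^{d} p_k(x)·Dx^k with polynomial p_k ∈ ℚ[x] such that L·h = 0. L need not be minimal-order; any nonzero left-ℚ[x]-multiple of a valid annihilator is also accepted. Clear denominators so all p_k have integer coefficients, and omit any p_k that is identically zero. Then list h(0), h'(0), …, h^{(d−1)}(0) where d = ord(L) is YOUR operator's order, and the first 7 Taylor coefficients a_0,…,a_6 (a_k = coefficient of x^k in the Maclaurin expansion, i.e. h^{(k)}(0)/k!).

f: a_k = 0, 8, -8, 32/3, -16, 128/5, -128/3, …
g: a_k = 2, 4, 8, 16, 32, 64, 128, …
L₀ := L_f ⊗_s L_g (sym. prod.), ord ≤ 2.
L = 4 + (2 + 12·x)·Dx + (-1 + 4·x^2)·Dx^2  (order 2).
h: a_k = 0, 16, 16, 160/3, 224/3, 3008/15, 4736/15, …
ICs: h(0) = 0, h′(0) = 16.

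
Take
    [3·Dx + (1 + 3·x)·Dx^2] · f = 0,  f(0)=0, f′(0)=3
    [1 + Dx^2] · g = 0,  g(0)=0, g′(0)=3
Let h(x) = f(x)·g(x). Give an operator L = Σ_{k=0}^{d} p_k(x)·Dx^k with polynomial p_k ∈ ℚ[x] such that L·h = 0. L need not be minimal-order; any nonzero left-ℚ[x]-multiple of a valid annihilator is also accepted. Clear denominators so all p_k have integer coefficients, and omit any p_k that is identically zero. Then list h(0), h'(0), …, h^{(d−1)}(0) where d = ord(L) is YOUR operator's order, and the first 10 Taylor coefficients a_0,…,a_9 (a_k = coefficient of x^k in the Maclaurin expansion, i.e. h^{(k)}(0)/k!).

L = (-203 - 222·x - 189·x^2 + 432·x^3 + 324·x^4) + (-84 - 108·x + 648·x^2 + 648·x^3)·Dx + (-208 - 228·x - 54·x^2 + 864·x^3 + 648·x^4)·Dx^2 + (-84 - 108·x + 648·x^2 + 648·x^3)·Dx^3 + (-5 - 6·x + 135·x^2 + 432·x^3 + 324·x^4)·Dx^4  (order 4).
h: a_k = 0, 0, 9, -27/2, 51/2, -117/2, 1131/8, -28359/80, 511397/560, -168009/70, …
ICs: h(0) = 0, h′(0) = 0, h′′(0) = 18, h′′′(0) = -81.

f: a_k = 0, 3, -9/2, 9, -81/4, 243/5, -243/2, 2187/7, -6561/8, 2187, …
g: a_k = 0, 3, 0, -1/2, 0, 1/40, 0, -1/1680, 0, 1/120960, …
Product ⇒ symmetric product L₀, ord ≤ 4.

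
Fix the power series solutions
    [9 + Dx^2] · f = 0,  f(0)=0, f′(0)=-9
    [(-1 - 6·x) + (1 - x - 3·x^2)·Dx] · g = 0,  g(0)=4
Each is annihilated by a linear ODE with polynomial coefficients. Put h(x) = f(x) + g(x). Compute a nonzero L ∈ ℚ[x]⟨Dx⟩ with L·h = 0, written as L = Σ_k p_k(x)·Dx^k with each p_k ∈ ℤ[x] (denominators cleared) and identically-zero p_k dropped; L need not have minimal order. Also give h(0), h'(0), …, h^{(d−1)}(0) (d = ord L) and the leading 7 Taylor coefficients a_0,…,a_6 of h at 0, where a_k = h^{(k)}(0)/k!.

L = (-459 - 2916·x - 1539·x^2 - 3888·x^3 - 3645·x^4 - 4374·x^5) + (153 - 153·x - 378·x^2 + 405·x^3 - 2187·x^5 - 2187·x^6)·Dx + (-51 - 324·x - 171·x^2 - 432·x^3 - 405·x^4 - 486·x^5)·Dx^2 + (17 - 17·x - 42·x^2 + 45·x^3 - 243·x^5 - 243·x^6)·Dx^3  (order 3).
h: a_k = 4, -5, 16, 83/2, 76, 6157/40, 388, …
ICs: h(0) = 4, h′(0) = -5, h′′(0) = 32.

f: a_k = 0, -9, 0, 27/2, 0, -243/40, 0, …
g: a_k = 4, 4, 16, 28, 76, 160, 388, …
f+g: L₀ = lclm(L_f,L_g), ord ≤ 2+1.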